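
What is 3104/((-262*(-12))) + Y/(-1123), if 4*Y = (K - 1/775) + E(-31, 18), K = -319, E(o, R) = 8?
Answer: 722733809/684075450 ≈ 1.0565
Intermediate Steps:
Y = -120513/1550 (Y = ((-319 - 1/775) + 8)/4 = (-247226/775 + 8)/4 = (¼)*(-241026/775) = -120513/1550 ≈ -77.750)
3104/((-262*(-12))) + Y/(-1123) = 3104/((-262*(-12))) - 120513/1550/(-1123) = 3104/3144 - 120513/1550*(-1/1123) = 3104*(1/3144) + 120513/1740650 = 388/393 + 120513/1740650 = 722733809/684075450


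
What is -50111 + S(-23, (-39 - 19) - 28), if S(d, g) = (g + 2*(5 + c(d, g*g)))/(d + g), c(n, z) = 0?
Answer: -5462023/109 ≈ -50110.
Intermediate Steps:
S(d, g) = (10 + g)/(d + g) (S(d, g) = (g + 2*(5 + 0))/(d + g) = (g + 2*5)/(d + g) = (g + 10)/(d + g) = (10 + g)/(d + g))
-50111 + S(-23, (-39 - 19) - 28) = -50111 + (10 + ((-39 - 19) - 28))/(-23 + ((-39 - 19) - 28)) = -50111 + (10 + (-58 - 28))/(-23 + (-58 - 28)) = -50111 + (10 - 86)/(-23 - 86) = -50111 - 76/(-109) = -50111 - 1/109*(-76) = -50111 + 76/109 = -5462023/109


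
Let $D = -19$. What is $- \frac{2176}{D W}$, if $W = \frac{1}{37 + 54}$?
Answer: $\frac{198016}{19} \approx 10422.0$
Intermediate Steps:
$W = \frac{1}{91} \approx 0.010989$
$- \frac{2176}{D W} = - \frac{2176}{\left(-19\right) \frac{1}{91}} = - \frac{2176}{- \frac{19}{91}} = \left(-2176\right) \left(- \frac{91}{19}\right) = \frac{198016}{19}$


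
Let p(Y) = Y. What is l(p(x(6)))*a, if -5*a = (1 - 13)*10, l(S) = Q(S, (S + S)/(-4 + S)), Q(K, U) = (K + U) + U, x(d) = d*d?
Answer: 972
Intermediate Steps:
x(d) = d**2
Q(K, U) = K + 2*U
l(S) = S + 4*S/(-4 + S) (l(S) = S + 2*((S + S)/(-4 + S)) = S + 2*((2*S)/(-4 + S)) = S + 2*(2*S/(-4 + S)) = S + 4*S/(-4 + S))
a = 24 (a = -(1 - 13)*10/5 = -(-12)*10/5 = -1/5*(-120) = 24)
l(p(x(6)))*a = ((6**2)**2/(-4 + 6**2))*24 = (36**2/(-4 + 36))*24 = (1296/32)*24 = (1296*(1/32))*24 = (81/2)*24 = 972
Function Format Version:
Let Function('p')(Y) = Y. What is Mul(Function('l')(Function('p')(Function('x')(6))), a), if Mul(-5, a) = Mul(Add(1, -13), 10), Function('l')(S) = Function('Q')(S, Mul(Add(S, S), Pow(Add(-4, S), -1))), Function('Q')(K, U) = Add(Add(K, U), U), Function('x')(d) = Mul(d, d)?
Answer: 972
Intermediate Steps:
Function('x')(d) = Pow(d, 2)
Function('Q')(K, U) = Add(K, Mul(2, U))
Function('l')(S) = Add(S, Mul(4, S, Pow(Add(-4, S), -1))) (Function('l')(S) = Add(S, Mul(2, Mul(Add(S, S), Pow(Add(-4, S), -1)))) = Add(S, Mul(2, Mul(Mul(2, S), Pow(Add(-4, S), -1)))) = Add(S, Mul(2, Mul(2, S, Pow(Add(-4, S), -1)))) = Add(S, Mul(4, S, Pow(Add(-4, S), -1))))
a = 24 (a = Mul(Rational(-1, 5), Mul(Add(1, -13), 10)) = Mul(Rational(-1, 5), Mul(-12, 10)) = Mul(Rational(-1, 5), -120) = 24)
Mul(Function('l')(Function('p')(Function('x')(6))), a) = Mul(Mul(Pow(Pow(6, 2), 2), Pow(Add(-4, Pow(6, 2)), -1)), 24) = Mul(Mul(Pow(36, 2), Pow(Add(-4, 36), -1)), 24) = Mul(Mul(1296, Pow(32, -1)), 24) = Mul(Mul(1296, Rational(1, 32)), 24) = Mul(Rational(81, 2), 24) = 972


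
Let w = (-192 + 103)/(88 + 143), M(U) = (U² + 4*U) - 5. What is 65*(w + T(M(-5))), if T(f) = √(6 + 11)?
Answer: -5785/231 + 65*√17 ≈ 242.96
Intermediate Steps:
M(U) = -5 + U² + 4*U
w = -89/231 ≈ -0.38528
T(f) = √17
65*(w + T(M(-5))) = 65*(-89/231 + √17) = -5785/231 + 65*√17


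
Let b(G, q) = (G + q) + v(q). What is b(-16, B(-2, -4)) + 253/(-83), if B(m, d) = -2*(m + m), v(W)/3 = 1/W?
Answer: -7087/664 ≈ -10.673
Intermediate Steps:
v(W) = 3/W
B(m, d) = -4*m
b(G, q) = G + q + 3/q (b(G, q) = (G + q) + 3/q = G + q + 3/q)
b(-16, B(-2, -4)) + 253/(-83) = (-16 - 4*(-2) + 3/((-4*(-2)))) + 253/(-83) = (-16 + 8 + 3/8) + 253*(-1/83) = (-16 + 8 + 3*(⅛)) - 253/83 = (-16 + 8 + 3/8) - 253/83 = -61/8 - 253/83 = -7087/664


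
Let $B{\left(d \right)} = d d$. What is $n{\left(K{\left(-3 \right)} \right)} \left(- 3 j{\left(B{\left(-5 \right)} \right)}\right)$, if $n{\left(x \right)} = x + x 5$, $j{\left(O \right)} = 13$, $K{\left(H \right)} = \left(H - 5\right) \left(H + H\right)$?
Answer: $-11232$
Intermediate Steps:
$B{\left(d \right)} = d^{2}$
$K{\left(H \right)} = 2 H \left(-5 + H\right)$ ($K{\left(H \right)} = \left(-5 + H\right) 2 H = 2 H \left(-5 + H\right)$)
$n{\left(x \right)} = 6 x$ ($n{\left(x \right)} = x + 5 x = 6 x$)
$n{\left(K{\left(-3 \right)} \right)} \left(- 3 j{\left(B{\left(-5 \right)} \right)}\right) = 6 \cdot 2 \left(-3\right) \left(-5 - 3\right) \left(\left(-3\right) 13\right) = 6 \cdot 2 \left(-3\right) \left(-8\right) \left(-39\right) = 6 \cdot 48 \left(-39\right) = 288 \left(-39\right) = -11232$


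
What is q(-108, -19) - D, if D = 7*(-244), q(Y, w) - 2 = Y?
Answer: 1602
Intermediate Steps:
q(Y, w) = 2 + Y
D = -1708
q(-108, -19) - D = (2 - 108) - 1*(-1708) = -106 + 1708 = 1602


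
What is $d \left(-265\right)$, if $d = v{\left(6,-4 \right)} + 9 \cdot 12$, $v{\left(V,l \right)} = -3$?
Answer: $-27825$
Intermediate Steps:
$d = 105$ ($d = -3 + 9 \cdot 12 = -3 + 108 = 105$)
$d \left(-265\right) = 105 \left(-265\right) = -27825$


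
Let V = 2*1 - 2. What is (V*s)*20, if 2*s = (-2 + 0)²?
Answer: 0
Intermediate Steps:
s = 2 (s = (-2 + 0)²/2 = (½)*(-2)² = (½)*4 = 2)
V = 0 (V = 2 - 2 = 0)
(V*s)*20 = (0*2)*20 = 0*20 = 0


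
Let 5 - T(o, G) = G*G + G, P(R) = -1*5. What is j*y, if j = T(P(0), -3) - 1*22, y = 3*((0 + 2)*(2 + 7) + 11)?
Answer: -2001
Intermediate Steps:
P(R) = -5
T(o, G) = 5 - G - G² (T(o, G) = 5 - (G*G + G) = 5 - (G² + G) = 5 - (G + G²) = 5 + (-G - G²) = 5 - G - G²)
y = 87 (y = 3*(2*9 + 11) = 3*(18 + 11) = 3*29 = 87)
j = -23 (j = (5 - 1*(-3) - 1*(-3)²) - 1*22 = (5 + 3 - 1*9) - 22 = (5 + 3 - 9) - 22 = -1 - 22 = -23)
j*y = -23*87 = -2001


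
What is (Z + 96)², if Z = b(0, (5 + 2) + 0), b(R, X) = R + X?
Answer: 10609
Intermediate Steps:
Z = 7 (Z = 0 + ((5 + 2) + 0) = 0 + (7 + 0) = 0 + 7 = 7)
(Z + 96)² = (7 + 96)² = 103² = 10609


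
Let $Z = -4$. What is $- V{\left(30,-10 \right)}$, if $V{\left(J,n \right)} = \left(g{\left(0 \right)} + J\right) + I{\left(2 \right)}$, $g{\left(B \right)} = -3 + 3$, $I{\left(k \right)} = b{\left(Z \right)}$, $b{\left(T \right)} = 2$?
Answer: $-32$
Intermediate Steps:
$I{\left(k \right)} = 2$
$g{\left(B \right)} = 0$
$V{\left(J,n \right)} = 2 + J$ ($V{\left(J,n \right)} = \left(0 + J\right) + 2 = J + 2 = 2 + J$)
$- V{\left(30,-10 \right)} = - (2 + 30) = \left(-1\right) 32 = -32$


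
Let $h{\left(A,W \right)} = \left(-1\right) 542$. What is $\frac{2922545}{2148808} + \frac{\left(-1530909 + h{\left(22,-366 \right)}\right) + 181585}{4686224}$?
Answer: $\frac{168673400943}{157340556578} \approx 1.072$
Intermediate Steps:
$h{\left(A,W \right)} = -542$
$\frac{2922545}{2148808} + \frac{\left(-1530909 + h{\left(22,-366 \right)}\right) + 181585}{4686224} = \frac{2922545}{2148808} + \frac{\left(-1530909 - 542\right) + 181585}{4686224} = 2922545 \cdot \frac{1}{2148808} + \left(-1531451 + 181585\right) \frac{1}{4686224} = \frac{2922545}{2148808} - \frac{674933}{2343112} = \frac{168673400943}{157340556578}$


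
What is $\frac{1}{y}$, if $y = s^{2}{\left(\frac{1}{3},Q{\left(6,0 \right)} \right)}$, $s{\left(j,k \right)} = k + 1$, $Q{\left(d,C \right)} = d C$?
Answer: $1$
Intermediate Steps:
$Q{\left(d,C \right)} = C d$
$s{\left(j,k \right)} = 1 + k$
$y = 1$ ($y = \left(1 + 0 \cdot 6\right)^{2} = \left(1 + 0\right)^{2} = 1^{2} = 1$)
$\frac{1}{y} = 1^{-1} = 1$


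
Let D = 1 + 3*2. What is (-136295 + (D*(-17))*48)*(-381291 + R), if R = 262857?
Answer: 16818457038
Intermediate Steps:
D = 7 (D = 1 + 6 = 7)
(-136295 + (D*(-17))*48)*(-381291 + R) = (-136295 + (7*(-17))*48)*(-381291 + 262857) = (-136295 - 119*48)*(-118434) = (-136295 - 5712)*(-118434) = -142007*(-118434) = 16818457038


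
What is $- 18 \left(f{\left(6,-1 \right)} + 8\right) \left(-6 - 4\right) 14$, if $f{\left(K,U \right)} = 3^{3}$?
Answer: $88200$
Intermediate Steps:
$f{\left(K,U \right)} = 27$
$- 18 \left(f{\left(6,-1 \right)} + 8\right) \left(-6 - 4\right) 14 = - 18 \left(27 + 8\right) \left(-6 - 4\right) 14 = - 18 \cdot 35 \left(-10\right) 14 = \left(-18\right) \left(-350\right) 14 = 6300 \cdot 14 = 88200$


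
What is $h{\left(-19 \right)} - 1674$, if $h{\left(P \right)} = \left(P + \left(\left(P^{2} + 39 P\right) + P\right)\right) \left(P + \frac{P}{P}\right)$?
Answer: $5850$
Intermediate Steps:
$h{\left(P \right)} = \left(1 + P\right) \left(P^{2} + 41 P\right)$ ($h{\left(P \right)} = \left(P + \left(P^{2} + 40 P\right)\right) \left(P + 1\right) = \left(P^{2} + 41 P\right) \left(1 + P\right) = \left(1 + P\right) \left(P^{2} + 41 P\right)$)
$h{\left(-19 \right)} - 1674 = - 19 \left(41 + \left(-19\right)^{2} + 42 \left(-19\right)\right) - 1674 = - 19 \left(41 + 361 - 798\right) - 1674 = \left(-19\right) \left(-396\right) - 1674 = 7524 - 1674 = 5850$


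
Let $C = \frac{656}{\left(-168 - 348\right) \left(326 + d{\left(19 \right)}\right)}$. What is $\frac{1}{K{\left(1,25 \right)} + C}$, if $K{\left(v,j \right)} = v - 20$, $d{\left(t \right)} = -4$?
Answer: $- \frac{20769}{394693} \approx -0.052621$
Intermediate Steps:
$K{\left(v,j \right)} = -20 + v$ ($K{\left(v,j \right)} = v - 20 = -20 + v$)
$C = - \frac{82}{20769}$ ($C = \frac{656}{\left(-168 - 348\right) \left(326 - 4\right)} = \frac{656}{\left(-516\right) 322} = \frac{656}{-166152} = 656 \left(- \frac{1}{166152}\right) = - \frac{82}{20769} \approx -0.0039482$)
$\frac{1}{K{\left(1,25 \right)} + C} = \frac{1}{\left(-20 + 1\right) - \frac{82}{20769}} = \frac{1}{-19 - \frac{82}{20769}} = \frac{1}{- \frac{394693}{20769}} = - \frac{20769}{394693}$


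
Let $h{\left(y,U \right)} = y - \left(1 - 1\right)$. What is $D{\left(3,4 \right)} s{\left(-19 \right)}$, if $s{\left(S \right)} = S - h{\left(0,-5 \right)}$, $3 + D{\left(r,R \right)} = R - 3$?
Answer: $38$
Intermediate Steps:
$h{\left(y,U \right)} = y$ ($h{\left(y,U \right)} = y - \left(1 - 1\right) = y - 0 = y + 0 = y$)
$D{\left(r,R \right)} = -6 + R$ ($D{\left(r,R \right)} = -3 + \left(R - 3\right) = -3 + \left(-3 + R\right) = -6 + R$)
$s{\left(S \right)} = S$ ($s{\left(S \right)} = S - 0 = S + 0 = S$)
$D{\left(3,4 \right)} s{\left(-19 \right)} = \left(-6 + 4\right) \left(-19\right) = \left(-2\right) \left(-19\right) = 38$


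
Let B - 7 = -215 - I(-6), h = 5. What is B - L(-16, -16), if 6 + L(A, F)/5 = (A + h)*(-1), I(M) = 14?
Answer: -247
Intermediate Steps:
L(A, F) = -55 - 5*A (L(A, F) = -30 + 5*((A + 5)*(-1)) = -30 + 5*((5 + A)*(-1)) = -30 + 5*(-5 - A) = -30 + (-25 - 5*A) = -55 - 5*A)
B = -222 (B = 7 + (-215 - 1*14) = 7 + (-215 - 14) = 7 - 229 = -222)
B - L(-16, -16) = -222 - (-55 - 5*(-16)) = -222 - (-55 + 80) = -222 - 1*25 = -222 - 25 = -247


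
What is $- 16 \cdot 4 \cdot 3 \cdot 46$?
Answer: $-8832$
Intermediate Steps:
$- 16 \cdot 4 \cdot 3 \cdot 46 = \left(-16\right) 12 \cdot 46 = \left(-192\right) 46 = -8832$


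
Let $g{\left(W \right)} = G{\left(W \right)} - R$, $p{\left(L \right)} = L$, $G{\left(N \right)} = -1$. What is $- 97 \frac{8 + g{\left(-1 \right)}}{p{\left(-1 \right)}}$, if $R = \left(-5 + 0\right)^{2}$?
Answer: $-1746$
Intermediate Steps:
$R = 25$ ($R = \left(-5\right)^{2} = 25$)
$g{\left(W \right)} = -26$ ($g{\left(W \right)} = -1 - 25 = -26$)
$- 97 \frac{8 + g{\left(-1 \right)}}{p{\left(-1 \right)}} = - 97 \frac{8 - 26}{-1} = - 97 \left(\left(-18\right) \left(-1\right)\right) = \left(-97\right) 18 = -1746$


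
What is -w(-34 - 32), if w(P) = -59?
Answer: 59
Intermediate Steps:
-w(-34 - 32) = -1*(-59) = 59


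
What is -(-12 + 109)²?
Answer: -9409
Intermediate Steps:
-(-12 + 109)² = -1*97² = -1*9409 = -9409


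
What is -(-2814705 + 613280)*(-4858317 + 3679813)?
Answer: -2594388168200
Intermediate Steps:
-(-2814705 + 613280)*(-4858317 + 3679813) = -(-2201425)*(-1178504) = -1*2594388168200 = -2594388168200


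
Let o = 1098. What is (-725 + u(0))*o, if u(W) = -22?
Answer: -820206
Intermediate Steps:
(-725 + u(0))*o = (-725 - 22)*1098 = -747*1098 = -820206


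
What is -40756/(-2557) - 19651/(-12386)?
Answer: 555051423/31671002 ≈ 17.526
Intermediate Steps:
-40756/(-2557) - 19651/(-12386) = -40756*(-1/2557) - 19651*(-1/12386) = 40756/2557 + 19651/12386 = 555051423/31671002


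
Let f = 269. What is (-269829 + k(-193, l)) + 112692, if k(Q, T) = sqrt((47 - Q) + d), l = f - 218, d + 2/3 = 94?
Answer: -157137 + 10*sqrt(30)/3 ≈ -1.5712e+5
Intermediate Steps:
d = 280/3 (d = -2/3 + 94 = 280/3 ≈ 93.333)
l = 51 (l = 269 - 218 = 51)
k(Q, T) = sqrt(421/3 - Q) (k(Q, T) = sqrt((47 - Q) + 280/3) = sqrt(421/3 - Q))
(-269829 + k(-193, l)) + 112692 = (-269829 + sqrt(1263 - 9*(-193))/3) + 112692 = (-269829 + sqrt(1263 + 1737)/3) + 112692 = (-269829 + sqrt(3000)/3) + 112692 = (-269829 + (10*sqrt(30))/3) + 112692 = (-269829 + 10*sqrt(30)/3) + 112692 = -157137 + 10*sqrt(30)/3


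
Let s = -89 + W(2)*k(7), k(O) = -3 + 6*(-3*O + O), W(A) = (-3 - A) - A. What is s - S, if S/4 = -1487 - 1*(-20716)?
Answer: -76396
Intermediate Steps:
W(A) = -3 - 2*A
k(O) = -3 - 12*O (k(O) = -3 + 6*(-2*O) = -3 - 12*O)
S = 76916 (S = 4*(-1487 - 1*(-20716)) = 4*(-1487 + 20716) = 4*19229 = 76916)
s = 520 (s = -89 + (-3 - 2*2)*(-3 - 12*7) = -89 + (-3 - 4)*(-3 - 84) = -89 - 7*(-87) = -89 + 609 = 520)
s - S = 520 - 1*76916 = 520 - 76916 = -76396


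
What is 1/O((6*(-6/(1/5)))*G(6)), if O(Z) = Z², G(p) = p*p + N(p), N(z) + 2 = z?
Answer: 1/51840000 ≈ 1.9290e-8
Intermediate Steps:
N(z) = -2 + z
G(p) = -2 + p + p² (G(p) = p*p + (-2 + p) = p² + (-2 + p) = -2 + p + p²)
1/O((6*(-6/(1/5)))*G(6)) = 1/(((6*(-6/(1/5)))*(-2 + 6 + 6²))²) = 1/(((6*(-6/⅕))*(-2 + 6 + 36))²) = 1/(((6*(-6*5))*40)²) = 1/(((6*(-30))*40)²) = 1/((-180*40)²) = 1/((-7200)²) = 1/51840000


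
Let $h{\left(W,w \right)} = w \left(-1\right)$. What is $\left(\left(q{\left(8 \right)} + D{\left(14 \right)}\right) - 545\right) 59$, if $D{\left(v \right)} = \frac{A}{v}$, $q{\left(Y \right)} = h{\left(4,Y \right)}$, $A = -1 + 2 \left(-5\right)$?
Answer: $- \frac{457427}{14} \approx -32673.0$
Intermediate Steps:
$A = -11$ ($A = -1 - 10 = -11$)
$h{\left(W,w \right)} = - w$
$q{\left(Y \right)} = - Y$
$D{\left(v \right)} = - \frac{11}{v}$
$\left(\left(q{\left(8 \right)} + D{\left(14 \right)}\right) - 545\right) 59 = \left(\left(\left(-1\right) 8 - \frac{11}{14}\right) - 545\right) 59 = \left(\left(-8 - \frac{11}{14}\right) - 545\right) 59 = \left(- \frac{123}{14} - 545\right) 59 = \left(- \frac{7753}{14}\right) 59 = - \frac{457427}{14}$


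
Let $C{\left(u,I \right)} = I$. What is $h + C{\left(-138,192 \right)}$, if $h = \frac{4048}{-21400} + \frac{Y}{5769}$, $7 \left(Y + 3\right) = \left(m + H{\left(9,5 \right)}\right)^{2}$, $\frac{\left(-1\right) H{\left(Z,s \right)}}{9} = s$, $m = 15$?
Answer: $\frac{6907542109}{36008175} \approx 191.83$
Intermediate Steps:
$H{\left(Z,s \right)} = - 9 s$
$Y = \frac{879}{7}$ ($Y = -3 + \frac{\left(15 - 45\right)^{2}}{7} = -3 + \frac{\left(-30\right)^{2}}{7} = -3 + \frac{1}{7} \cdot 900 = -3 + \frac{900}{7} = \frac{879}{7} \approx 125.57$)
$h = - \frac{6027491}{36008175}$ ($h = \frac{4048}{-21400} + \frac{879}{7 \cdot 5769} = 4048 \left(- \frac{1}{21400}\right) + \frac{879}{7} \cdot \frac{1}{5769} = - \frac{506}{2675} + \frac{293}{13461} = - \frac{6027491}{36008175} \approx -0.16739$)
$h + C{\left(-138,192 \right)} = - \frac{6027491}{36008175} + 192 = \frac{6907542109}{36008175}$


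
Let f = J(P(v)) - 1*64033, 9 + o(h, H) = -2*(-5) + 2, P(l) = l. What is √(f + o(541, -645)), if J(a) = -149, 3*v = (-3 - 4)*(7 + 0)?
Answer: 3*I*√7131 ≈ 253.34*I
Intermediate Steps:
v = -49/3 (v = ((-3 - 4)*(7 + 0))/3 = (-7*7)/3 = (⅓)*(-49) = -49/3 ≈ -16.333)
o(h, H) = 3 (o(h, H) = -9 + (-2*(-5) + 2) = -9 + (10 + 2) = -9 + 12 = 3)
f = -64182 (f = -149 - 1*64033 = -149 - 64033 = -64182)
√(f + o(541, -645)) = √(-64182 + 3) = √(-64179) = 3*I*√7131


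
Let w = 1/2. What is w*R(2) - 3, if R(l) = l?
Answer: -2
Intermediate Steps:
w = 1/2 ≈ 0.50000
w*R(2) - 3 = (1/2)*2 - 3 = 1 - 3 = -2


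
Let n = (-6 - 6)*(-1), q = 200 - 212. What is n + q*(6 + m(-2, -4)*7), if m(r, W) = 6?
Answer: -564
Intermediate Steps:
q = -12
n = 12 (n = -12*(-1) = 12)
n + q*(6 + m(-2, -4)*7) = 12 - 12*(6 + 6*7) = 12 - 12*(6 + 42) = 12 - 12*48 = 12 - 576 = -564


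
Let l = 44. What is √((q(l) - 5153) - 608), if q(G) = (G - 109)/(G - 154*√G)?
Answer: √(2789039 - 19518268*√11)/(22*√(-1 + 7*√11)) ≈ 75.901*I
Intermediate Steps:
q(G) = (-109 + G)/(G - 154*√G)
√((q(l) - 5153) - 608) = √(((109 - 1*44)/(-1*44 + 154*√44) - 5153) - 608) = √(((109 - 44)/(-44 + 154*(2*√11)) - 5153) - 608) = √((65/(-44 + 308*√11) - 5153) - 608) = √((-5153 + 65/(-44 + 308*√11)) - 608) = √(-5761 + 65/(-44 + 308*√11))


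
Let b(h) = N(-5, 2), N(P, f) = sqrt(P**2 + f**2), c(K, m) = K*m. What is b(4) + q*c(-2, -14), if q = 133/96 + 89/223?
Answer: 267421/5352 + sqrt(29) ≈ 55.352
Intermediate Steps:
b(h) = sqrt(29) (b(h) = sqrt((-5)**2 + 2**2) = sqrt(25 + 4) = sqrt(29))
q = 38203/21408 (q = 133*(1/96) + 89*(1/223) = 133/96 + 89/223 = 38203/21408 ≈ 1.7845)
b(4) + q*c(-2, -14) = sqrt(29) + 38203*(-2*(-14))/21408 = sqrt(29) + (38203/21408)*28 = sqrt(29) + 267421/5352 = 267421/5352 + sqrt(29)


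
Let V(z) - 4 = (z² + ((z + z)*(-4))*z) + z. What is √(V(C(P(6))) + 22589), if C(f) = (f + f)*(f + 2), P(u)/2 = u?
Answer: I*√767343 ≈ 875.98*I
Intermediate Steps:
P(u) = 2*u
C(f) = 2*f*(2 + f) (C(f) = (2*f)*(2 + f) = 2*f*(2 + f))
V(z) = 4 + z - 7*z² (V(z) = 4 + ((z² + ((z + z)*(-4))*z) + z) = 4 + ((z² + ((2*z)*(-4))*z) + z) = 4 + ((z² + (-8*z)*z) + z) = 4 + ((z² - 8*z²) + z) = 4 + (-7*z² + z) = 4 + (z - 7*z²) = 4 + z - 7*z²)
√(V(C(P(6))) + 22589) = √((4 + 2*(2*6)*(2 + 2*6) - 7*576*(2 + 2*6)²) + 22589) = √((4 + 2*12*(2 + 12) - 7*576*(2 + 12)²) + 22589) = √((4 + 2*12*14 - 7*(2*12*14)²) + 22589) = √((4 + 336 - 7*336²) + 22589) = √((4 + 336 - 7*112896) + 22589) = √((4 + 336 - 790272) + 22589) = √(-789932 + 22589) = √(-767343) = I*√767343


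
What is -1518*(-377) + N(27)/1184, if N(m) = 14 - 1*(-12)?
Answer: 338793325/592 ≈ 5.7229e+5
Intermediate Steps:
N(m) = 26 (N(m) = 14 + 12 = 26)
-1518*(-377) + N(27)/1184 = -1518*(-377) + 26/1184 = 572286 + 26*(1/1184) = 572286 + 13/592 = 338793325/592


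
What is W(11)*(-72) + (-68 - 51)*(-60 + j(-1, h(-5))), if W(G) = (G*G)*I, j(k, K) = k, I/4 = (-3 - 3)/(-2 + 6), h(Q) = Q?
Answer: 59531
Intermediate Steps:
I = -6 (I = 4*((-3 - 3)/(-2 + 6)) = 4*(-6/4) = 4*(-6*¼) = 4*(-3/2) = -6)
W(G) = -6*G² (W(G) = (G*G)*(-6) = G²*(-6) = -6*G²)
W(11)*(-72) + (-68 - 51)*(-60 + j(-1, h(-5))) = -6*11²*(-72) + (-68 - 51)*(-60 - 1) = -6*121*(-72) - 119*(-61) = -726*(-72) + 7259 = 52272 + 7259 = 59531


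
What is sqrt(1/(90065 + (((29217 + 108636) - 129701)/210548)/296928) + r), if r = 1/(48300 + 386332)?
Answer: sqrt(2591585515700212803986335018470130)/13904883588210102884 ≈ 0.0036611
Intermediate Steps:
r = 1/434632 ≈ 2.3008e-6
sqrt(1/(90065 + (((29217 + 108636) - 129701)/210548)/296928) + r) = sqrt(1/(90065 + (((29217 + 108636) - 129701)/210548)/296928) + 1/434632) = sqrt(1/(90065 + ((137853 - 129701)*(1/210548))*(1/296928)) + 1/434632) = sqrt(1/(90065 + (8152*(1/210548))*(1/296928)) + 1/434632) = sqrt(1/(90065 + (2038/52637)*(1/296928)) + 1/434632) = sqrt(1/(90065 + 1019/7814699568) + 1/434632) = sqrt(1/(703830916592939/7814699568) + 1/434632) = sqrt(7814699568/703830916592939 + 1/434632) = sqrt(4100349419231915/305907438940622263448) = sqrt(2591585515700212803986335018470130)/13904883588210102884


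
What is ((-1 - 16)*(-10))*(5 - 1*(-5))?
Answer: 1700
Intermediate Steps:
((-1 - 16)*(-10))*(5 - 1*(-5)) = (-17*(-10))*(5 + 5) = 170*10 = 1700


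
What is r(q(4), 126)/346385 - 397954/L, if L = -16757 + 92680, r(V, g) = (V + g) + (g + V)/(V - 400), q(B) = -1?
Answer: -11054433532458/2109146786071 ≈ -5.2412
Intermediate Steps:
r(V, g) = V + g + (V + g)/(-400 + V) (r(V, g) = (V + g) + (V + g)/(-400 + V) = V + g + (V + g)/(-400 + V))
L = 75923
r(q(4), 126)/346385 - 397954/L = (((-1)² - 399*(-1) - 399*126 - 1*126)/(-400 - 1))/346385 - 397954/75923 = ((1 + 399 - 50274 - 126)/(-401))*(1/346385) - 397954*1/75923 = -1/401*(-50000)*(1/346385) - 397954/75923 = (50000/401)*(1/346385) - 397954/75923 = 10000/27780077 - 397954/75923 = -11054433532458/2109146786071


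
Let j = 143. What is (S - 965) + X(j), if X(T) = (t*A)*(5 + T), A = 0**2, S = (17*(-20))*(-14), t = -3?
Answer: 3795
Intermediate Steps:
S = 4760 (S = -340*(-14) = 4760)
A = 0
X(T) = 0 (X(T) = (-3*0)*(5 + T) = 0*(5 + T) = 0)
(S - 965) + X(j) = (4760 - 965) + 0 = 3795 + 0 = 3795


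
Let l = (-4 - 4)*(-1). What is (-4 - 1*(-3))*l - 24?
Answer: -32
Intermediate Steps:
l = 8 (l = -8*(-1) = 8)
(-4 - 1*(-3))*l - 24 = (-4 - 1*(-3))*8 - 24 = (-4 + 3)*8 - 24 = -1*8 - 24 = -8 - 24 = -32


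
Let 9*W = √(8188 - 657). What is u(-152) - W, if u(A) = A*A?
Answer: 23104 - √7531/9 ≈ 23094.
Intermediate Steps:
u(A) = A²
W = √7531/9 (W = √(8188 - 657)/9 = √7531/9 ≈ 9.6424)
u(-152) - W = (-152)² - √7531/9 = 23104 - √7531/9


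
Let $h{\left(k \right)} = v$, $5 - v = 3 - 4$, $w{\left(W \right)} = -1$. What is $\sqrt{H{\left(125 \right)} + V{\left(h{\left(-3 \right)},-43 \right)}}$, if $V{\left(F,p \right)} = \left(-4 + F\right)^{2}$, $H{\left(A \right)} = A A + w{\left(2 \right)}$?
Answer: $2 \sqrt{3907} \approx 125.01$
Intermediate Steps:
$v = 6$ ($v = 5 - \left(3 - 4\right) = 5 - -1 = 5 + 1 = 6$)
$h{\left(k \right)} = 6$
$H{\left(A \right)} = -1 + A^{2}$ ($H{\left(A \right)} = A A - 1 = A^{2} - 1 = -1 + A^{2}$)
$\sqrt{H{\left(125 \right)} + V{\left(h{\left(-3 \right)},-43 \right)}} = \sqrt{\left(-1 + 125^{2}\right) + \left(-4 + 6\right)^{2}} = \sqrt{\left(-1 + 15625\right) + 2^{2}} = \sqrt{15624 + 4} = \sqrt{15628} = 2 \sqrt{3907}$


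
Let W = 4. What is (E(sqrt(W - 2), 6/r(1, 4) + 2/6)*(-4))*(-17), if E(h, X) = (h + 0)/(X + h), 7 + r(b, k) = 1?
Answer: 612/7 + 204*sqrt(2)/7 ≈ 128.64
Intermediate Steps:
r(b, k) = -6 (r(b, k) = -7 + 1 = -6)
E(h, X) = h/(X + h)
(E(sqrt(W - 2), 6/r(1, 4) + 2/6)*(-4))*(-17) = ((sqrt(4 - 2)/((6/(-6) + 2/6) + sqrt(4 - 2)))*(-4))*(-17) = ((sqrt(2)/((6*(-1/6) + 2*(1/6)) + sqrt(2)))*(-4))*(-17) = ((sqrt(2)/((-1 + 1/3) + sqrt(2)))*(-4))*(-17) = ((sqrt(2)/(-2/3 + sqrt(2)))*(-4))*(-17) = -4*sqrt(2)/(-2/3 + sqrt(2))*(-17) = 68*sqrt(2)/(-2/3 + sqrt(2))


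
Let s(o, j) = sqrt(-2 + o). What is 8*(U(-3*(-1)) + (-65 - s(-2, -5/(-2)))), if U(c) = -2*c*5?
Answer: -760 - 16*I ≈ -760.0 - 16.0*I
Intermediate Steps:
U(c) = -10*c
8*(U(-3*(-1)) + (-65 - s(-2, -5/(-2)))) = 8*(-(-30)*(-1) + (-65 - sqrt(-2 - 2))) = 8*(-10*3 + (-65 - sqrt(-4))) = 8*(-30 + (-65 - 2*I)) = 8*(-95 - 2*I) = -760 - 16*I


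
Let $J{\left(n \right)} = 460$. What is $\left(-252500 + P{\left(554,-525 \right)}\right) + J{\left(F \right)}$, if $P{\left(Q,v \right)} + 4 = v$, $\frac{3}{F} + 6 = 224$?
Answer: $-252569$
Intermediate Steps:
$F = \frac{3}{218}$ ($F = \frac{3}{-6 + 224} = \frac{3}{218} \approx 0.013761$)
$P{\left(Q,v \right)} = -4 + v$
$\left(-252500 + P{\left(554,-525 \right)}\right) + J{\left(F \right)} = \left(-252500 - 529\right) + 460 = -253029 + 460 = -252569$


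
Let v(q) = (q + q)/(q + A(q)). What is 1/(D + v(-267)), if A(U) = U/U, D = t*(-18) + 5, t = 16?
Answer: -133/37372 ≈ -0.0035588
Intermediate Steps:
D = -283 (D = 16*(-18) + 5 = -288 + 5 = -283)
A(U) = 1
v(q) = 2*q/(1 + q) (v(q) = (q + q)/(q + 1) = (2*q)/(1 + q) = 2*q/(1 + q))
1/(D + v(-267)) = 1/(-283 + 2*(-267)/(1 - 267)) = 1/(-283 + 2*(-267)/(-266)) = 1/(-283 + 2*(-267)*(-1/266)) = 1/(-283 + 267/133) = 1/(-37372/133) = -133/37372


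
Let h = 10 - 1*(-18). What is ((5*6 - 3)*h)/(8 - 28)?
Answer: -189/5 ≈ -37.800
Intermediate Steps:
h = 28 (h = 10 + 18 = 28)
((5*6 - 3)*h)/(8 - 28) = ((5*6 - 3)*28)/(8 - 28) = ((30 - 3)*28)/(-20) = (27*28)*(-1/20) = 756*(-1/20) = -189/5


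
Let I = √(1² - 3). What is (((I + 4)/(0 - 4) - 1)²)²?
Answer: (8 + I*√2)⁴/256 ≈ 13.016 + 10.96*I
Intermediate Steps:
I = I*√2 (I = √(1 - 3) = √(-2) = I*√2 ≈ 1.4142*I)
(((I + 4)/(0 - 4) - 1)²)² = (((I*√2 + 4)/(0 - 4) - 1)²)² = (((4 + I*√2)/(-4) - 1)²)² = (((4 + I*√2)*(-¼) - 1)²)² = (((-1 - I*√2/4) - 1)²)² = ((-2 - I*√2/4)²)² = (-2 - I*√2/4)⁴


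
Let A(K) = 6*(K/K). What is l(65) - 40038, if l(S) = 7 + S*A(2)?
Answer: -39641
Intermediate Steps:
A(K) = 6 (A(K) = 6*1 = 6)
l(S) = 7 + 6*S (l(S) = 7 + S*6 = 7 + 6*S)
l(65) - 40038 = (7 + 6*65) - 40038 = (7 + 390) - 40038 = 397 - 40038 = -39641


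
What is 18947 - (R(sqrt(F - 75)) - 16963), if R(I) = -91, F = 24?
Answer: 36001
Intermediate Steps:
18947 - (R(sqrt(F - 75)) - 16963) = 18947 - (-91 - 16963) = 18947 - 1*(-17054) = 18947 + 17054 = 36001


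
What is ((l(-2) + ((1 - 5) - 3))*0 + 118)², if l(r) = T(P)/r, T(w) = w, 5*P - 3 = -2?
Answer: 13924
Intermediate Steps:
P = ⅕ (P = ⅗ + (⅕)*(-2) = ⅗ - ⅖ = ⅕ ≈ 0.20000)
l(r) = 1/(5*r)
((l(-2) + ((1 - 5) - 3))*0 + 118)² = (((⅕)/(-2) + ((1 - 5) - 3))*0 + 118)² = (((⅕)*(-½) + (-4 - 3))*0 + 118)² = ((-⅒ - 7)*0 + 118)² = (-71/10*0 + 118)² = (0 + 118)² = 118² = 13924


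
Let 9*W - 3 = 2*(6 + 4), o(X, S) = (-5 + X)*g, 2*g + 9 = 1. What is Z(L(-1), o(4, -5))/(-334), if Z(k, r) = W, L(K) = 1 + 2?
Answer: -23/3006 ≈ -0.0076514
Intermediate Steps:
g = -4 (g = -9/2 + (½)*1 = -9/2 + ½ = -4)
o(X, S) = 20 - 4*X (o(X, S) = (-5 + X)*(-4) = 20 - 4*X)
W = 23/9 (W = ⅓ + (2*(6 + 4))/9 = ⅓ + (2*10)/9 = ⅓ + (⅑)*20 = ⅓ + 20/9 = 23/9 ≈ 2.5556)
L(K) = 3
Z(k, r) = 23/9
Z(L(-1), o(4, -5))/(-334) = (23/9)/(-334) = (23/9)*(-1/334) = -23/3006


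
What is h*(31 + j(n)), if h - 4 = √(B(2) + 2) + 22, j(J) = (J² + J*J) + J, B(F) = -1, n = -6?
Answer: 2619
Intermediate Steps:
j(J) = J + 2*J² (j(J) = (J² + J²) + J = 2*J² + J = J + 2*J²)
h = 27 (h = 4 + (√(-1 + 2) + 22) = 4 + (√1 + 22) = 4 + (1 + 22) = 4 + 23 = 27)
h*(31 + j(n)) = 27*(31 - 6*(1 + 2*(-6))) = 27*(31 - 6*(1 - 12)) = 27*(31 - 6*(-11)) = 27*(31 + 66) = 27*97 = 2619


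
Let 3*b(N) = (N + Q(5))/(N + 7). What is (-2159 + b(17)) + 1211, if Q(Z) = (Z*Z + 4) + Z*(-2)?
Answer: -1895/2 ≈ -947.50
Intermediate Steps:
Q(Z) = 4 + Z² - 2*Z (Q(Z) = (Z² + 4) - 2*Z = (4 + Z²) - 2*Z = 4 + Z² - 2*Z)
b(N) = (19 + N)/(3*(7 + N)) (b(N) = ((N + (4 + 5² - 2*5))/(N + 7))/3 = ((N + (4 + 25 - 10))/(7 + N))/3 = ((N + 19)/(7 + N))/3 = ((19 + N)/(7 + N))/3 = (19 + N)/(3*(7 + N)))
(-2159 + b(17)) + 1211 = (-2159 + (19 + 17)/(3*(7 + 17))) + 1211 = (-2159 + (⅓)*36/24) + 1211 = (-2159 + (⅓)*(1/24)*36) + 1211 = (-2159 + ½) + 1211 = -4317/2 + 1211 = -1895/2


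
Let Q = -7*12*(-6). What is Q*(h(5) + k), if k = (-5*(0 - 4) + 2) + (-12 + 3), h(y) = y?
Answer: 9072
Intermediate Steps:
Q = 504 (Q = -84*(-6) = 504)
k = 13 (k = (-5*(-4) + 2) - 9 = (20 + 2) - 9 = 22 - 9 = 13)
Q*(h(5) + k) = 504*(5 + 13) = 504*18 = 9072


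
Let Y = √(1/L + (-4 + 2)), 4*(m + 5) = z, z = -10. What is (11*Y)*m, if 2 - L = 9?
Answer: -165*I*√105/14 ≈ -120.77*I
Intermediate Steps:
m = -15/2 (m = -5 + (¼)*(-10) = -5 - 5/2 = -15/2 ≈ -7.5000)
L = -7 (L = 2 - 1*9 = 2 - 9 = -7)
Y = I*√105/7 (Y = √(1/(-7) + (-4 + 2)) = √(-⅐ - 2) = √(-15/7) = I*√105/7 ≈ 1.4639*I)
(11*Y)*m = (11*(I*√105/7))*(-15/2) = (11*I*√105/7)*(-15/2) = -165*I*√105/14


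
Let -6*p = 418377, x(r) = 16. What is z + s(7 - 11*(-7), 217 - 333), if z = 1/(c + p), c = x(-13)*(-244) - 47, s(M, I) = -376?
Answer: -55407738/147361 ≈ -376.00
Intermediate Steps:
p = -139459/2 (p = -1/6*418377 = -139459/2 ≈ -69730.)
c = -3951 (c = 16*(-244) - 47 = -3904 - 47 = -3951)
z = -2/147361 (z = 1/(-3951 - 139459/2) = 1/(-147361/2) = -2/147361 ≈ -1.3572e-5)
z + s(7 - 11*(-7), 217 - 333) = -2/147361 - 376 = -55407738/147361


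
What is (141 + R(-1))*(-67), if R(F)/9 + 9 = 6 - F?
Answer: -8241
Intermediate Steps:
R(F) = -27 - 9*F (R(F) = -81 + 9*(6 - F) = -81 + (54 - 9*F) = -27 - 9*F)
(141 + R(-1))*(-67) = (141 + (-27 - 9*(-1)))*(-67) = (141 + (-27 + 9))*(-67) = (141 - 18)*(-67) = 123*(-67) = -8241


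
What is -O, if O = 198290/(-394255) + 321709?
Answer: -25367036701/78851 ≈ -3.2171e+5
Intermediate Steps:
O = 25367036701/78851 (O = 198290*(-1/394255) + 321709 = -39658/78851 + 321709 = 25367036701/78851 ≈ 3.2171e+5)
-O = -1*25367036701/78851 = -25367036701/78851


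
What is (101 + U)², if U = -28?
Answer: 5329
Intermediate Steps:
(101 + U)² = (101 - 28)² = 73² = 5329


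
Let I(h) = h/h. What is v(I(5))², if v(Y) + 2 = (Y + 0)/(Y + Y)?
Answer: 9/4 ≈ 2.2500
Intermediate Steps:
I(h) = 1
v(Y) = -3/2 (v(Y) = -2 + (Y + 0)/(Y + Y) = -2 + Y/((2*Y)) = -2 + Y*(1/(2*Y)) = -2 + ½ = -3/2)
v(I(5))² = (-3/2)² = 9/4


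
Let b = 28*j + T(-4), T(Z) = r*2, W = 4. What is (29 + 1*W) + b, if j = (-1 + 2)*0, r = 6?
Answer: 45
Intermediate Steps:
T(Z) = 12 (T(Z) = 6*2 = 12)
j = 0 (j = 1*0 = 0)
b = 12 (b = 28*0 + 12 = 0 + 12 = 12)
(29 + 1*W) + b = (29 + 1*4) + 12 = (29 + 4) + 12 = 33 + 12 = 45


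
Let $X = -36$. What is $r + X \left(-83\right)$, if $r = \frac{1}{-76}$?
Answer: $\frac{227087}{76} \approx 2988.0$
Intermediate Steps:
$r = - \frac{1}{76} \approx -0.013158$
$r + X \left(-83\right) = - \frac{1}{76} - -2988 = - \frac{1}{76} + 2988 = \frac{227087}{76}$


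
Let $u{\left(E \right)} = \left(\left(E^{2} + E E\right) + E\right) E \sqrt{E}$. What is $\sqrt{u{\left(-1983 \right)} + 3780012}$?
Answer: $\sqrt{3780012 - 15591525885 i \sqrt{1983}} \approx 5.892 \cdot 10^{5} - 5.892 \cdot 10^{5} i$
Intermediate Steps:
$u{\left(E \right)} = E^{\frac{3}{2}} \left(E + 2 E^{2}\right)$ ($u{\left(E \right)} = \left(\left(E^{2} + E^{2}\right) + E\right) E \sqrt{E} = \left(2 E^{2} + E\right) E \sqrt{E} = \left(E + 2 E^{2}\right) E \sqrt{E} = E \left(E + 2 E^{2}\right) \sqrt{E} = E^{\frac{3}{2}} \left(E + 2 E^{2}\right)$)
$\sqrt{u{\left(-1983 \right)} + 3780012} = \sqrt{\left(-1983\right)^{\frac{5}{2}} \left(1 + 2 \left(-1983\right)\right) + 3780012} = \sqrt{3932289 i \sqrt{1983} \left(1 - 3966\right) + 3780012} = \sqrt{3932289 i \sqrt{1983} \left(-3965\right) + 3780012} = \sqrt{- 15591525885 i \sqrt{1983} + 3780012} = \sqrt{3780012 - 15591525885 i \sqrt{1983}}$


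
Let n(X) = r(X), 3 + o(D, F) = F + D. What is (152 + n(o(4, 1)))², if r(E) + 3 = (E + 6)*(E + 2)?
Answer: 32761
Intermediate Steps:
r(E) = -3 + (2 + E)*(6 + E) (r(E) = -3 + (E + 6)*(E + 2) = -3 + (6 + E)*(2 + E) = -3 + (2 + E)*(6 + E))
o(D, F) = -3 + D + F (o(D, F) = -3 + (F + D) = -3 + (D + F) = -3 + D + F)
n(X) = 9 + X² + 8*X
(152 + n(o(4, 1)))² = (152 + (9 + (-3 + 4 + 1)² + 8*(-3 + 4 + 1)))² = (152 + (9 + 2² + 8*2))² = (152 + (9 + 4 + 16))² = (152 + 29)² = 181² = 32761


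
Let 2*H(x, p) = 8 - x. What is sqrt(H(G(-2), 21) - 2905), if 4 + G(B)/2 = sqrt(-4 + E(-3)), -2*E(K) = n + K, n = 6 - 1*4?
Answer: sqrt(-11588 - 2*I*sqrt(14))/2 ≈ 0.017379 - 53.824*I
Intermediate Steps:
n = 2 (n = 6 - 4 = 2)
E(K) = -1 - K/2 (E(K) = -(2 + K)/2 = -1 - K/2)
G(B) = -8 + I*sqrt(14) (G(B) = -8 + 2*sqrt(-4 + (-1 - 1/2*(-3))) = -8 + 2*sqrt(-4 + (-1 + 3/2)) = -8 + 2*sqrt(-4 + 1/2) = -8 + 2*sqrt(-7/2) = -8 + 2*(I*sqrt(14)/2) = -8 + I*sqrt(14))
H(x, p) = 4 - x/2 (H(x, p) = (8 - x)/2 = 4 - x/2)
sqrt(H(G(-2), 21) - 2905) = sqrt((4 - (-8 + I*sqrt(14))/2) - 2905) = sqrt((4 + (4 - I*sqrt(14)/2)) - 2905) = sqrt((8 - I*sqrt(14)/2) - 2905) = sqrt(-2897 - I*sqrt(14)/2)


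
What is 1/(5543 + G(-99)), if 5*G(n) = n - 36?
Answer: 1/5516 ≈ 0.00018129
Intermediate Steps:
G(n) = -36/5 + n/5 (G(n) = (n - 36)/5 = (-36 + n)/5 = -36/5 + n/5)
1/(5543 + G(-99)) = 1/(5543 + (-36/5 + (⅕)*(-99))) = 1/(5543 + (-36/5 - 99/5)) = 1/(5543 - 27) = 1/5516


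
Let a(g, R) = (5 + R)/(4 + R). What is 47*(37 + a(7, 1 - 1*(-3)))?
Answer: 14335/8 ≈ 1791.9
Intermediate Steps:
a(g, R) = (5 + R)/(4 + R)
47*(37 + a(7, 1 - 1*(-3))) = 47*(37 + (5 + (1 - 1*(-3)))/(4 + (1 - 1*(-3)))) = 47*(37 + (5 + (1 + 3))/(4 + (1 + 3))) = 47*(37 + (5 + 4)/(4 + 4)) = 47*(37 + 9/8) = 47*(305/8) = 14335/8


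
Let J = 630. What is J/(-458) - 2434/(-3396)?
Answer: -256177/388842 ≈ -0.65882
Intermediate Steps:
J/(-458) - 2434/(-3396) = 630/(-458) - 2434/(-3396) = 630*(-1/458) - 2434*(-1/3396) = -315/229 + 1217/1698 = -256177/388842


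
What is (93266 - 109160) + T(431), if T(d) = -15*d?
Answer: -22359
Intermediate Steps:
(93266 - 109160) + T(431) = (93266 - 109160) - 15*431 = -15894 - 6465 = -22359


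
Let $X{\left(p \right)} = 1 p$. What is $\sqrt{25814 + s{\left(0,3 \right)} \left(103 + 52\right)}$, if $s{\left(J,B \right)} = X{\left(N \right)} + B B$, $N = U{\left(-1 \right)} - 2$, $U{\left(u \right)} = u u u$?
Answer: $2 \sqrt{6686} \approx 163.54$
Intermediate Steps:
$U{\left(u \right)} = u^{3}$ ($U{\left(u \right)} = u^{2} u = u^{3}$)
$N = -3$ ($N = \left(-1\right)^{3} - 2 = -1 - 2 = -3$)
$X{\left(p \right)} = p$
$s{\left(J,B \right)} = -3 + B^{2}$ ($s{\left(J,B \right)} = -3 + B B = -3 + B^{2}$)
$\sqrt{25814 + s{\left(0,3 \right)} \left(103 + 52\right)} = \sqrt{25814 + \left(-3 + 3^{2}\right) \left(103 + 52\right)} = \sqrt{25814 + \left(-3 + 9\right) 155} = \sqrt{25814 + 6 \cdot 155} = \sqrt{25814 + 930} = \sqrt{26744} = 2 \sqrt{6686}$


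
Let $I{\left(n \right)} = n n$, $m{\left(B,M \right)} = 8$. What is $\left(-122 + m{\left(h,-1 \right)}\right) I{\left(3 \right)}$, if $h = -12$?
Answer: $-1026$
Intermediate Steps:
$I{\left(n \right)} = n^{2}$
$\left(-122 + m{\left(h,-1 \right)}\right) I{\left(3 \right)} = \left(-122 + 8\right) 3^{2} = \left(-114\right) 9 = -1026$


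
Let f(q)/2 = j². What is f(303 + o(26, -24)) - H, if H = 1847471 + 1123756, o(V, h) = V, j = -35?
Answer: -2968777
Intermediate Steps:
f(q) = 2450 (f(q) = 2*(-35)² = 2*1225 = 2450)
H = 2971227
f(303 + o(26, -24)) - H = 2450 - 1*2971227 = 2450 - 2971227 = -2968777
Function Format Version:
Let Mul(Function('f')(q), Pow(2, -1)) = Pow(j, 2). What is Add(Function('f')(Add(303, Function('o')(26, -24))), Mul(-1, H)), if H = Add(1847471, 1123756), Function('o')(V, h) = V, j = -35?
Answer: -2968777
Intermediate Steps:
Function('f')(q) = 2450 (Function('f')(q) = Mul(2, Pow(-35, 2)) = Mul(2, 1225) = 2450)
H = 2971227
Add(Function('f')(Add(303, Function('o')(26, -24))), Mul(-1, H)) = Add(2450, Mul(-1, 2971227)) = Add(2450, -2971227) = -2968777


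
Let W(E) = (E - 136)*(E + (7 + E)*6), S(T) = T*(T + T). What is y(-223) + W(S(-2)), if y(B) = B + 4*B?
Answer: -13659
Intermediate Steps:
S(T) = 2*T² (S(T) = T*(2*T) = 2*T²)
y(B) = 5*B
W(E) = (-136 + E)*(42 + 7*E) (W(E) = (-136 + E)*(E + (42 + 6*E)) = (-136 + E)*(42 + 7*E))
y(-223) + W(S(-2)) = 5*(-223) + (-5712 - 1820*(-2)² + 7*(2*(-2)²)²) = -1115 + (-5712 - 1820*4 + 7*(2*4)²) = -1115 + (-5712 - 910*8 + 7*8²) = -1115 + (-5712 - 7280 + 7*64) = -1115 + (-5712 - 7280 + 448) = -1115 - 12544 = -13659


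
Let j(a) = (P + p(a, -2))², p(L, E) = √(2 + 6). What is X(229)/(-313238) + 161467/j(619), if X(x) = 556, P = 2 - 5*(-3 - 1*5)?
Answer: 11202724126587/120735081196 - 3390807*√2/385442 ≈ 80.347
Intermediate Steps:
p(L, E) = 2*√2 (p(L, E) = √8 = 2*√2)
P = 42 (P = 2 - 5*(-3 - 5) = 2 - 5*(-8) = 2 + 40 = 42)
j(a) = (42 + 2*√2)²
X(229)/(-313238) + 161467/j(619) = 556/(-313238) + 161467/(1772 + 168*√2) = 556*(-1/313238) + 161467/(1772 + 168*√2) = -278/156619 + 161467/(1772 + 168*√2)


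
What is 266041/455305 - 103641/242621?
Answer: 17358867956/110466554405 ≈ 0.15714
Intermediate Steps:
266041/455305 - 103641/242621 = 17358867956/110466554405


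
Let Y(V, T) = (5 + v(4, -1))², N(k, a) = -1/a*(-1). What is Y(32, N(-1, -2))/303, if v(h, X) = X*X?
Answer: 12/101 ≈ 0.11881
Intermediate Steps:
v(h, X) = X²
N(k, a) = 1/a
Y(V, T) = 36 (Y(V, T) = (5 + (-1)²)² = (5 + 1)² = 6² = 36)
Y(32, N(-1, -2))/303 = 36/303 = 36*(1/303) = 12/101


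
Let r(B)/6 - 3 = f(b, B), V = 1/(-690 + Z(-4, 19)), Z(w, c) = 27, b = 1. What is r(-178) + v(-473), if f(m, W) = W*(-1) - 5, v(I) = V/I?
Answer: 331160545/313599 ≈ 1056.0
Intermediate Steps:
V = -1/663 (V = 1/(-690 + 27) = 1/(-663) = -1/663 ≈ -0.0015083)
v(I) = -1/(663*I)
f(m, W) = -5 - W (f(m, W) = -W - 5 = -5 - W)
r(B) = -12 - 6*B (r(B) = 18 + 6*(-5 - B) = 18 + (-30 - 6*B) = -12 - 6*B)
r(-178) + v(-473) = (-12 - 6*(-178)) - 1/663/(-473) = (-12 + 1068) - 1/663*(-1/473) = 1056 + 1/313599 = 331160545/313599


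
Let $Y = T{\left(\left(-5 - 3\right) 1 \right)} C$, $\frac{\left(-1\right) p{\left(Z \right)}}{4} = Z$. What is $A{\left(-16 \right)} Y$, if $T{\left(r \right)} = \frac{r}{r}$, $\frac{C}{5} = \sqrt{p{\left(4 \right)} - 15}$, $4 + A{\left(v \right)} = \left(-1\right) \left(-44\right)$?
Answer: $200 i \sqrt{31} \approx 1113.6 i$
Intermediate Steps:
$p{\left(Z \right)} = - 4 Z$
$A{\left(v \right)} = 40$ ($A{\left(v \right)} = -4 - -44 = -4 + 44 = 40$)
$C = 5 i \sqrt{31}$ ($C = 5 \sqrt{\left(-4\right) 4 - 15} = 5 \sqrt{-16 - 15} = 5 \sqrt{-31} = 5 i \sqrt{31} \approx 27.839 i$)
$T{\left(r \right)} = 1$
$Y = 5 i \sqrt{31}$ ($Y = 1 \cdot 5 i \sqrt{31} = 5 i \sqrt{31} \approx 27.839 i$)
$A{\left(-16 \right)} Y = 40 \cdot 5 i \sqrt{31} = 200 i \sqrt{31}$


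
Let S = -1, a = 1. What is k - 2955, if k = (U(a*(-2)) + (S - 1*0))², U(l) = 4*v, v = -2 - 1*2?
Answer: -2666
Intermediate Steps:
v = -4 (v = -2 - 2 = -4)
U(l) = -16 (U(l) = 4*(-4) = -16)
k = 289 (k = (-16 + (-1 - 1*0))² = (-16 + (-1 + 0))² = (-16 - 1)² = (-17)² = 289)
k - 2955 = 289 - 2955 = -2666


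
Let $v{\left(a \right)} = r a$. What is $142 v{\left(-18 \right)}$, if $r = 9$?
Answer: $-23004$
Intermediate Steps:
$v{\left(a \right)} = 9 a$
$142 v{\left(-18 \right)} = 142 \cdot 9 \left(-18\right) = 142 \left(-162\right) = -23004$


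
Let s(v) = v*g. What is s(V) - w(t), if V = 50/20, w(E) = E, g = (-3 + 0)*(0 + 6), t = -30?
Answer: -15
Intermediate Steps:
g = -18 (g = -3*6 = -18)
V = 5/2 (V = 50*(1/20) = 5/2 ≈ 2.5000)
s(v) = -18*v (s(v) = v*(-18) = -18*v)
s(V) - w(t) = -18*5/2 - 1*(-30) = -45 + 30 = -15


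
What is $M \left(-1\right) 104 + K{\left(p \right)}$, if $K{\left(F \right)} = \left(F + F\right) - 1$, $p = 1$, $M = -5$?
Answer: $521$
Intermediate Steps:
$K{\left(F \right)} = -1 + 2 F$ ($K{\left(F \right)} = 2 F - 1 = -1 + 2 F$)
$M \left(-1\right) 104 + K{\left(p \right)} = \left(-5\right) \left(-1\right) 104 + \left(-1 + 2 \cdot 1\right) = 5 \cdot 104 + \left(-1 + 2\right) = 520 + 1 = 521$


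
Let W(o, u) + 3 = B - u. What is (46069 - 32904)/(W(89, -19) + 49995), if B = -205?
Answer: 13165/49806 ≈ 0.26433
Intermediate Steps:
W(o, u) = -208 - u (W(o, u) = -3 + (-205 - u) = -208 - u)
(46069 - 32904)/(W(89, -19) + 49995) = (46069 - 32904)/((-208 - 1*(-19)) + 49995) = 13165/((-208 + 19) + 49995) = 13165/(-189 + 49995) = 13165/49806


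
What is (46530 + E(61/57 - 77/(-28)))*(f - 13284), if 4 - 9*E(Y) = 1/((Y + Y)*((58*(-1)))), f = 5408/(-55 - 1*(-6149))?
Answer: -428122618354643812/692677557 ≈ -6.1807e+8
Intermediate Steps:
f = 2704/3047 (f = 5408/(-55 + 6149) = 5408/6094 = 5408*(1/6094) = 2704/3047 ≈ 0.88743)
E(Y) = 4/9 + 1/(1044*Y) (E(Y) = 4/9 - 1/(9*(Y + Y)*(58*(-1))) = 4/9 - 1/(9*(2*Y)*(-58)) = 4/9 - 1/(2*Y)*(-1)/(9*58) = 4/9 - (-1)/(1044*Y) = 4/9 + 1/(1044*Y))
(46530 + E(61/57 - 77/(-28)))*(f - 13284) = (46530 + (1 + 464*(61/57 - 77/(-28)))/(1044*(61/57 - 77/(-28))))*(2704/3047 - 13284) = (46530 + (1 + 464*(61*(1/57) - 77*(-1/28)))/(1044*(61*(1/57) - 77*(-1/28))))*(-40473644/3047) = (46530 + (1 + 464*(61/57 + 11/4))/(1044*(61/57 + 11/4)))*(-40473644/3047) = (46530 + (1 + 464*(871/228))/(1044*(871/228)))*(-40473644/3047) = (46530 + (1/1044)*(228/871)*(1 + 101036/57))*(-40473644/3047) = (46530 + (1/1044)*(228/871)*(101093/57))*(-40473644/3047) = (46530 + 101093/227331)*(-40473644/3047) = (10577812523/227331)*(-40473644/3047) = -428122618354643812/692677557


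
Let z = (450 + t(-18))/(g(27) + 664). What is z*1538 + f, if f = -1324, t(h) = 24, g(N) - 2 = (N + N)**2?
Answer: -668926/597 ≈ -1120.5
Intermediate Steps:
g(N) = 2 + 4*N**2 (g(N) = 2 + (N + N)**2 = 2 + (2*N)**2 = 2 + 4*N**2)
z = 79/597 (z = (450 + 24)/((2 + 4*27**2) + 664) = 474/((2 + 4*729) + 664) = 474/((2 + 2916) + 664) = 474/(2918 + 664) = 474/3582 = 474*(1/3582) = 79/597 ≈ 0.13233)
z*1538 + f = (79/597)*1538 - 1324 = 121502/597 - 1324 = -668926/597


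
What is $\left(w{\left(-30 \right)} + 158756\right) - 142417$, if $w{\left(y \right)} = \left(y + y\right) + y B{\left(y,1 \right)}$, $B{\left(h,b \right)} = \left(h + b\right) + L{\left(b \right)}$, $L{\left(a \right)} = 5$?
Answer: $16999$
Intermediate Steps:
$B{\left(h,b \right)} = 5 + b + h$ ($B{\left(h,b \right)} = \left(h + b\right) + 5 = \left(b + h\right) + 5 = 5 + b + h$)
$w{\left(y \right)} = 2 y + y \left(6 + y\right)$ ($w{\left(y \right)} = \left(y + y\right) + y \left(5 + 1 + y\right) = 2 y + y \left(6 + y\right)$)
$\left(w{\left(-30 \right)} + 158756\right) - 142417 = \left(- 30 \left(8 - 30\right) + 158756\right) - 142417 = \left(\left(-30\right) \left(-22\right) + 158756\right) - 142417 = \left(660 + 158756\right) - 142417 = 159416 - 142417 = 16999$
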